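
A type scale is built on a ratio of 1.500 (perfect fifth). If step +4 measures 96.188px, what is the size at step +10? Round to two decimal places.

The gap is 10 − (4) = 6 steps, so the factor is 1.500^6.
96.188 × 1.500⁶ = 96.188 × 11.39062 ≈ 1095.641

1095.64px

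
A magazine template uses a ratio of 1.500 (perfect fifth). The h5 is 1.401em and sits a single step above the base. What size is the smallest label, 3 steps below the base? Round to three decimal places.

0.277em

1.401 ÷ 1.500⁴ = 1.401 ÷ 5.06250 ≈ 0.277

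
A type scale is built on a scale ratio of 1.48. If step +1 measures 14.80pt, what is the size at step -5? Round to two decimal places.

1.41pt

The gap is -5 − (1) = -6 steps, so the factor is 1.48^-6.
14.80 ÷ 1.48⁶ = 14.80 ÷ 10.50922 ≈ 1.408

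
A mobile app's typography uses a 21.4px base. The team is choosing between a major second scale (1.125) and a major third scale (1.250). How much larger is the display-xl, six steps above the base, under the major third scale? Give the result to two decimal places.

38.25px

Major second: 21.4 × 1.125⁶ = 43.3839px
Major third: 21.4 × 1.250⁶ = 81.6345px
Difference: 81.6345 − 43.3839 = 38.2506px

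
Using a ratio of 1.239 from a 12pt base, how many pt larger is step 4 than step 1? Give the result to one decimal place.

13.4pt

Step 1: 12.0 × 1.239 = 14.868pt
Step 4: 12.0 × 1.239⁴ = 28.279pt
Difference: 28.279 − 14.868 = 13.411pt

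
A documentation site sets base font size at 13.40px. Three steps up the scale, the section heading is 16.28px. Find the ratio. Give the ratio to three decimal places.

1.067

The ratio satisfies 13.40 × r³ = 16.28, so r = (16.28 / 13.40)^(1/3).
r = 1.2149^(1/3) ≈ 1.0670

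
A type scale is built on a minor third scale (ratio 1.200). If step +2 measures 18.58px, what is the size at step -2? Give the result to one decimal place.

9.0px

18.58 ÷ 1.200⁴ = 18.58 ÷ 2.07360 ≈ 8.960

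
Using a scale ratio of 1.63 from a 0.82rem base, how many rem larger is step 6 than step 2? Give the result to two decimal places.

13.20rem

Step 2: 0.82 × 1.63² = 2.1787rem
Step 6: 0.82 × 1.63⁶ = 15.3794rem
Difference: 15.3794 − 2.1787 = 13.2007rem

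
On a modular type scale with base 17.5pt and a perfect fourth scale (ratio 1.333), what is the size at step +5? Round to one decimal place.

A modular type scale is a geometric sequence: sizeₙ = base × rⁿ.
17.5 × 1.333⁵ = 17.5 × 4.20873 ≈ 73.65

73.7pt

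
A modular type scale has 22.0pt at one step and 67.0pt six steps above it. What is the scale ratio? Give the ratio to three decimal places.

r⁶ = 67.0 / 22.0, so r = (67.0/22.0)^(1/6).
r = 3.0455^(1/6) ≈ 1.2040

1.204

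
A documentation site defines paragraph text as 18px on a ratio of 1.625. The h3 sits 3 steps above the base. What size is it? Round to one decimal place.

Every step multiplies by the scale ratio.
18.0 × 1.625³ = 18.0 × 4.29102 ≈ 77.24

77.2px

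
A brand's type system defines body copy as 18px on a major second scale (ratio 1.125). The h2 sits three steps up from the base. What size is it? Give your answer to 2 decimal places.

25.63px

18.0 × 1.125³ = 18.0 × 1.42383 ≈ 25.63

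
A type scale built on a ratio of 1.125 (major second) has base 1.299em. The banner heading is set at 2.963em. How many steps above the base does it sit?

7

1.125ⁿ = 2.963 / 1.299 = 2.2810
n = ln(2.2810) / ln(1.125) = 0.8246 / 0.1178 ≈ 7.00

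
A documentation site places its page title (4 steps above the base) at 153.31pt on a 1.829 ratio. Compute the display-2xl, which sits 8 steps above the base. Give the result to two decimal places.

The gap is 8 − (4) = 4 steps, so the factor is 1.829^4.
153.31 × 1.829⁴ = 153.31 × 11.19064 ≈ 1715.637

1715.64pt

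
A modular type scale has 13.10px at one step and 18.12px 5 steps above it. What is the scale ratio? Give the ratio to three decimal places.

1.067

The ratio satisfies 13.10 × r⁵ = 18.12, so r = (18.12 / 13.10)^(1/5).
r = 1.3832^(1/5) ≈ 1.0670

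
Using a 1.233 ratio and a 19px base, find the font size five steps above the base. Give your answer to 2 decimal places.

54.15px

A modular type scale is a geometric sequence: sizeₙ = base × rⁿ.
19.0 × 1.233⁵ = 19.0 × 2.84981 ≈ 54.15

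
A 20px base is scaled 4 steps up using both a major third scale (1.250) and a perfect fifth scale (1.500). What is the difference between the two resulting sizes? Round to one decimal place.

Major third: 20.0 × 1.250⁴ = 48.828px
Perfect fifth: 20.0 × 1.500⁴ = 101.250px
Difference: 101.250 − 48.828 = 52.422px

52.4px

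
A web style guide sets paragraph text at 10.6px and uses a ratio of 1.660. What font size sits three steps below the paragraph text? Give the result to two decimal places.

10.6 ÷ 1.660³ = 10.6 ÷ 4.57430 ≈ 2.32

2.32px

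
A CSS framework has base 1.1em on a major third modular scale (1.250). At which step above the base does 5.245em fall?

7

1.250ⁿ = 5.245 / 1.1 = 4.7682
n = ln(4.7682) / ln(1.250) = 1.5620 / 0.2231 ≈ 7.00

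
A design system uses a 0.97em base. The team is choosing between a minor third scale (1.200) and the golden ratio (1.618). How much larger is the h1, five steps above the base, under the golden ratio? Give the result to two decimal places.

8.34em

Minor third: 0.97 × 1.200⁵ = 2.4137em
Golden ratio: 0.97 × 1.618⁵ = 10.7563em
Difference: 10.7563 − 2.4137 = 8.3426em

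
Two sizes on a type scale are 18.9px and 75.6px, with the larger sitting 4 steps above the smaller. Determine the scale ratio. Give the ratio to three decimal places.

The ratio satisfies 18.9 × r⁴ = 75.6, so r = (75.6 / 18.9)^(1/4).
r = 4.0000^(1/4) ≈ 1.4142

1.414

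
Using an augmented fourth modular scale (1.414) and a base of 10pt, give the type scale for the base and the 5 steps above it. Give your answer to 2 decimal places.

Step 0: 10pt
Step 1: 10.0 × 1.414 = 14.14
Step 2: 10.0 × 1.414² = 19.99
Step 3: 10.0 × 1.414³ = 28.27
Step 4: 10.0 × 1.414⁴ = 39.98
Step 5: 10.0 × 1.414⁵ = 56.53

10.00pt, 14.14pt, 19.99pt, 28.27pt, 39.98pt, 56.53pt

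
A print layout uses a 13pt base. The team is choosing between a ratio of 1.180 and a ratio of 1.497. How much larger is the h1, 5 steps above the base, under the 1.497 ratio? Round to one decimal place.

68.0pt

At 1.180: 13.0 × 1.180⁵ = 29.741pt
At 1.497: 13.0 × 1.497⁵ = 97.736pt
Difference: 97.736 − 29.741 = 67.995pt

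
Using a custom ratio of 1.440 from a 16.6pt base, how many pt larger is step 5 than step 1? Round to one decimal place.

Step 1: 16.6 × 1.440 = 23.904pt
Step 5: 16.6 × 1.440⁵ = 102.783pt
Difference: 102.783 − 23.904 = 78.879pt

78.9pt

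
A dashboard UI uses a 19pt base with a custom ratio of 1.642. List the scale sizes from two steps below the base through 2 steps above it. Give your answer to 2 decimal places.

Step -2: 19.0 ÷ 1.642² = 7.05
Step -1: 19.0 ÷ 1.642 = 11.57
Step 0: 19pt
Step 1: 19.0 × 1.642 = 31.20
Step 2: 19.0 × 1.642² = 51.23

7.05pt, 11.57pt, 19.00pt, 31.20pt, 51.23pt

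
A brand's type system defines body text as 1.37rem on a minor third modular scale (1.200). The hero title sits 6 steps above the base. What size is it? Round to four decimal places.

1.37 × 1.200⁶ = 1.37 × 2.98598 ≈ 4.0908

4.0908rem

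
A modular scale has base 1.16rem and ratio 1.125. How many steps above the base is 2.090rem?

1.125ⁿ = 2.090 / 1.16 = 1.8017
n = ln(1.8017) / ln(1.125) = 0.5887 / 0.1178 ≈ 5.00

5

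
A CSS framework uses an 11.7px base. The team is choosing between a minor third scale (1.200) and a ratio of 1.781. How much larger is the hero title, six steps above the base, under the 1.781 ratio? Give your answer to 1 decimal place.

338.5px

Minor third: 11.7 × 1.200⁶ = 34.936px
At 1.781: 11.7 × 1.781⁶ = 373.396px
Difference: 373.396 − 34.936 = 338.460px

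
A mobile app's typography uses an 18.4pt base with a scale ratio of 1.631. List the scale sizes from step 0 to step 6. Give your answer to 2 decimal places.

Step 0: 18.4pt
Step 1: 18.4 × 1.631 = 30.01
Step 2: 18.4 × 1.631² = 48.95
Step 3: 18.4 × 1.631³ = 79.83
Step 4: 18.4 × 1.631⁴ = 130.21
Step 5: 18.4 × 1.631⁵ = 212.37
Step 6: 18.4 × 1.631⁶ = 346.37

18.40pt, 30.01pt, 48.95pt, 79.83pt, 130.21pt, 212.37pt, 346.37pt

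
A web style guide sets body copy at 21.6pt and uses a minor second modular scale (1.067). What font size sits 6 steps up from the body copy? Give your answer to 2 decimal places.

21.6 × 1.067⁶ = 21.6 × 1.47566 ≈ 31.87

31.87pt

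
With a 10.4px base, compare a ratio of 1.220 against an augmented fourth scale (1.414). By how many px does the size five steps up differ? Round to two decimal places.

At 1.220: 10.4 × 1.220⁵ = 28.1082px
Augmented fourth: 10.4 × 1.414⁵ = 58.7869px
Difference: 58.7869 − 28.1082 = 30.6787px

30.68px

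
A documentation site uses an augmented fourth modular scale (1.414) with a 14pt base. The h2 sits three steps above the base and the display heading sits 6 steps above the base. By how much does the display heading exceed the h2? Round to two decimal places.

Step 3: 14.0 × 1.414³ = 39.5800pt
Step 6: 14.0 × 1.414⁶ = 111.8986pt
Difference: 111.8986 − 39.5800 = 72.3186pt

72.32pt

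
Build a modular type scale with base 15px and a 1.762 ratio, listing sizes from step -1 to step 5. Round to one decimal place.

8.5px, 15.0px, 26.4px, 46.6px, 82.1px, 144.6px, 254.8px

Step -1: 15.0 ÷ 1.762 = 8.5
Step 0: 15px
Step 1: 15.0 × 1.762 = 26.4
Step 2: 15.0 × 1.762² = 46.6
Step 3: 15.0 × 1.762³ = 82.1
Step 4: 15.0 × 1.762⁴ = 144.6
Step 5: 15.0 × 1.762⁵ = 254.8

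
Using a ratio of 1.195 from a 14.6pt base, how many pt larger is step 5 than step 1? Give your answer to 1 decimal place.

Step 1: 14.6 × 1.195 = 17.447pt
Step 5: 14.6 × 1.195⁵ = 35.579pt
Difference: 35.579 − 17.447 = 18.132pt

18.1pt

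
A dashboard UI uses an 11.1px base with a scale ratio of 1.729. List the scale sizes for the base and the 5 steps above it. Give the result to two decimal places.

Step 0: 11.1px
Step 1: 11.1 × 1.729 = 19.19
Step 2: 11.1 × 1.729² = 33.18
Step 3: 11.1 × 1.729³ = 57.37
Step 4: 11.1 × 1.729⁴ = 99.20
Step 5: 11.1 × 1.729⁵ = 171.51

11.10px, 19.19px, 33.18px, 57.37px, 99.20px, 171.51px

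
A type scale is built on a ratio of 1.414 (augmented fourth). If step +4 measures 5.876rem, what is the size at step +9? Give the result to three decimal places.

33.215rem

Moving from step +4 to step +9 is 5 steps up, so multiply by r⁵.
5.876 × 1.414⁵ = 5.876 × 5.65258 ≈ 33.215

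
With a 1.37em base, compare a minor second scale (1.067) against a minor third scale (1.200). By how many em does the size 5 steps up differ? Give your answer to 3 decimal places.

1.514em

Minor second: 1.37 × 1.067⁵ = 1.89471em
Minor third: 1.37 × 1.200⁵ = 3.40900em
Difference: 3.40900 − 1.89471 = 1.51429em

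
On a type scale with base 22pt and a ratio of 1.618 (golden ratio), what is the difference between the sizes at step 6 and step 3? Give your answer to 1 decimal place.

301.5pt

Step 3: 22.0 × 1.618³ = 93.188pt
Step 6: 22.0 × 1.618⁶ = 394.724pt
Difference: 394.724 − 93.188 = 301.536pt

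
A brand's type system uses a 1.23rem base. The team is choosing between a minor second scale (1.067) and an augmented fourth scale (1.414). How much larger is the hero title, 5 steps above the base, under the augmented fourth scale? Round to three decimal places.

Minor second: 1.23 × 1.067⁵ = 1.70109rem
Augmented fourth: 1.23 × 1.414⁵ = 6.95268rem
Difference: 6.95268 − 1.70109 = 5.25159rem

5.252rem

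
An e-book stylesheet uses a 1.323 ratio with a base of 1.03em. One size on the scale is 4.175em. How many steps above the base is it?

1.323ⁿ = 4.175 / 1.03 = 4.0534
n = ln(4.0534) / ln(1.323) = 1.3996 / 0.2799 ≈ 5.00

5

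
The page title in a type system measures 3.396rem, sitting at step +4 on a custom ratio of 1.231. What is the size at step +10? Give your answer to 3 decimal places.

11.817rem

3.396 × 1.231⁶ = 3.396 × 3.47975 ≈ 11.817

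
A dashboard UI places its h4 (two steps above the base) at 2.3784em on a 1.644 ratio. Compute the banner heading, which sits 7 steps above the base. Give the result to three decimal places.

2.3784 × 1.644⁵ = 2.3784 × 12.00906 ≈ 28.562

28.562em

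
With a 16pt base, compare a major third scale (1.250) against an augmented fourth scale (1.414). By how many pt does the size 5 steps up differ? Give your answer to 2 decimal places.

Major third: 16.0 × 1.250⁵ = 48.8281pt
Augmented fourth: 16.0 × 1.414⁵ = 90.4413pt
Difference: 90.4413 − 48.8281 = 41.6132pt

41.61pt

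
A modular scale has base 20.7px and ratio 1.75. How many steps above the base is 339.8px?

5

1.75ⁿ = 339.8 / 20.7 = 16.4155
n = ln(16.4155) / ln(1.75) = 2.7982 / 0.5596 ≈ 5.00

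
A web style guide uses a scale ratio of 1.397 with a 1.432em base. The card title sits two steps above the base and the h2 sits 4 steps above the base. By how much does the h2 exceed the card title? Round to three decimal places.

2.659em

Step 2: 1.432 × 1.397² = 2.79470em
Step 4: 1.432 × 1.397⁴ = 5.45417em
Difference: 5.45417 − 2.79470 = 2.65947em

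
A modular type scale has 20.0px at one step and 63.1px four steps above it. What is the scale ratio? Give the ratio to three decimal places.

1.333

r⁴ = 63.1 / 20.0, so r = (63.1/20.0)^(1/4).
r = 3.1550^(1/4) ≈ 1.3328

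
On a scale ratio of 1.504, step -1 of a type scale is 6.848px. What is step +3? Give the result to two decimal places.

35.04px

Moving from step -1 to step +3 is 4 steps up, so multiply by r⁴.
6.848 × 1.504⁴ = 6.848 × 5.11672 ≈ 35.039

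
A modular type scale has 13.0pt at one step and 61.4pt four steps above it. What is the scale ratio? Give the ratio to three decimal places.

The ratio satisfies 13.0 × r⁴ = 61.4, so r = (61.4 / 13.0)^(1/4).
r = 4.7231^(1/4) ≈ 1.4742

1.474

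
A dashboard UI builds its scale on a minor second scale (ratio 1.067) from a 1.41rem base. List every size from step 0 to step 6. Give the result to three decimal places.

Step 0: 1.41rem
Step 1: 1.41 × 1.067 = 1.504
Step 2: 1.41 × 1.067² = 1.605
Step 3: 1.41 × 1.067³ = 1.713
Step 4: 1.41 × 1.067⁴ = 1.828
Step 5: 1.41 × 1.067⁵ = 1.950
Step 6: 1.41 × 1.067⁶ = 2.081

1.410rem, 1.504rem, 1.605rem, 1.713rem, 1.828rem, 1.950rem, 2.081rem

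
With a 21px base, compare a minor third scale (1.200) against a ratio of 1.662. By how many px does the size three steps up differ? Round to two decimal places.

60.12px

Minor third: 21.0 × 1.200³ = 36.2880px
At 1.662: 21.0 × 1.662³ = 96.4078px
Difference: 96.4078 − 36.2880 = 60.1198px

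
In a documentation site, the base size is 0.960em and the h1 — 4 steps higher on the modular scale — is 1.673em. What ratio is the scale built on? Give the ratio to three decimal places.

1.149

The ratio satisfies 0.960 × r⁴ = 1.673, so r = (1.673 / 0.960)^(1/4).
r = 1.7427^(1/4) ≈ 1.1490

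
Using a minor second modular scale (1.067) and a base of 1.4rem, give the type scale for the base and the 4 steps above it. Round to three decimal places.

Step 0: 1.4rem
Step 1: 1.4 × 1.067 = 1.494
Step 2: 1.4 × 1.067² = 1.594
Step 3: 1.4 × 1.067³ = 1.701
Step 4: 1.4 × 1.067⁴ = 1.815

1.400rem, 1.494rem, 1.594rem, 1.701rem, 1.815rem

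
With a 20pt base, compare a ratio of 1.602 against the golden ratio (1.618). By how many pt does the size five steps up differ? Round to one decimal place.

10.8pt

At 1.602: 20.0 × 1.602⁵ = 211.029pt
Golden ratio: 20.0 × 1.618⁵ = 221.780pt
Difference: 221.780 − 211.029 = 10.751pt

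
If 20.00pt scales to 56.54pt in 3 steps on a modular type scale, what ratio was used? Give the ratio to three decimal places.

r³ = 56.54 / 20.00, so r = (56.54/20.00)^(1/3).
r = 2.8270^(1/3) ≈ 1.4140

1.414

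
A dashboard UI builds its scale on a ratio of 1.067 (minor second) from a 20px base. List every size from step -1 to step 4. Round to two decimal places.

Step -1: 20.0 ÷ 1.067 = 18.74
Step 0: 20px
Step 1: 20.0 × 1.067 = 21.34
Step 2: 20.0 × 1.067² = 22.77
Step 3: 20.0 × 1.067³ = 24.30
Step 4: 20.0 × 1.067⁴ = 25.92

18.74px, 20.00px, 21.34px, 22.77px, 24.30px, 25.92px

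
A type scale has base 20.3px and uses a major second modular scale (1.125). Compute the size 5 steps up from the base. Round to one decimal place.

36.6px

Every step multiplies by the scale ratio.
20.3 × 1.125⁵ = 20.3 × 1.80203 ≈ 36.58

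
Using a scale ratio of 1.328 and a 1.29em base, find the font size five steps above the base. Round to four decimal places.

Every step multiplies by the scale ratio.
1.29 × 1.328⁵ = 1.29 × 4.13038 ≈ 5.3282

5.3282em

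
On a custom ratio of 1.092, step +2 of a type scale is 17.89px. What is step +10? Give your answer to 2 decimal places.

17.89 × 1.092⁸ = 17.89 × 2.02200 ≈ 36.174

36.17px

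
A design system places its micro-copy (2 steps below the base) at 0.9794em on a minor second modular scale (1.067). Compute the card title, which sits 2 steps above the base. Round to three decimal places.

0.9794 × 1.067⁴ = 0.9794 × 1.29616 ≈ 1.269

1.269em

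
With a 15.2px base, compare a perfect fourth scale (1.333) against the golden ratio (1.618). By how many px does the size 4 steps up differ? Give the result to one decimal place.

Perfect fourth: 15.2 × 1.333⁴ = 47.991px
Golden ratio: 15.2 × 1.618⁴ = 104.174px
Difference: 104.174 − 47.991 = 56.183px

56.2px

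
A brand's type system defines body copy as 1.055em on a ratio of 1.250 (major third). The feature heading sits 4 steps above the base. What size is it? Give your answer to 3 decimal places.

2.576em

1.055 × 1.250⁴ = 1.055 × 2.44141 ≈ 2.576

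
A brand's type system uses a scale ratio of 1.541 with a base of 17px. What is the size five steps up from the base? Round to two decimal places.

147.73px

17.0 × 1.541⁵ = 17.0 × 8.68987 ≈ 147.73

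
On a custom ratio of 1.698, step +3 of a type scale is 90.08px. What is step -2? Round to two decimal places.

90.08 ÷ 1.698⁵ = 90.08 ÷ 14.11525 ≈ 6.382

6.38px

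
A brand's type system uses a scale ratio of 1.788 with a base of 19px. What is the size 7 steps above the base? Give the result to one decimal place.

1110.0px

19.0 × 1.788⁷ = 19.0 × 58.42149 ≈ 1110.01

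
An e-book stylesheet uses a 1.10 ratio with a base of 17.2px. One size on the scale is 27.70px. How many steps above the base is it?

5

1.10ⁿ = 27.70 / 17.2 = 1.6105
n = ln(1.6105) / ln(1.10) = 0.4765 / 0.0953 ≈ 5.00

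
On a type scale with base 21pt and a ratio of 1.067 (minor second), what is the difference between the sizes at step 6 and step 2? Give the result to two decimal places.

Step 2: 21.0 × 1.067² = 23.9083pt
Step 6: 21.0 × 1.067⁶ = 30.9889pt
Difference: 30.9889 − 23.9083 = 7.0806pt

7.08pt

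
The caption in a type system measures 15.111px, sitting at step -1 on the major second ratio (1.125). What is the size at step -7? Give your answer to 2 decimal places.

15.111 ÷ 1.125⁶ = 15.111 ÷ 2.02729 ≈ 7.454

7.45px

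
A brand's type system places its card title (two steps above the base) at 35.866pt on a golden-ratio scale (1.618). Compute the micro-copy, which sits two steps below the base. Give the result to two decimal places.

35.866 ÷ 1.618⁴ = 35.866 ÷ 6.85353 ≈ 5.233

5.23pt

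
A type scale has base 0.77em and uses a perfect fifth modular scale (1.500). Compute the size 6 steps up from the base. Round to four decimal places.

Every step multiplies by the scale ratio.
0.77 × 1.500⁶ = 0.77 × 11.39062 ≈ 8.7708

8.7708em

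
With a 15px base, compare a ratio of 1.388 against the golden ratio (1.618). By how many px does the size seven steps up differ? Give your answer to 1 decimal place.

286.6px

At 1.388: 15.0 × 1.388⁷ = 148.874px
Golden ratio: 15.0 × 1.618⁷ = 435.453px
Difference: 435.453 − 148.874 = 286.579px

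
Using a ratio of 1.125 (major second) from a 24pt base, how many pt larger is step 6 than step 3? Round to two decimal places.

Step 3: 24.0 × 1.125³ = 34.1719pt
Step 6: 24.0 × 1.125⁶ = 48.6549pt
Difference: 48.6549 − 34.1719 = 14.4830pt

14.48pt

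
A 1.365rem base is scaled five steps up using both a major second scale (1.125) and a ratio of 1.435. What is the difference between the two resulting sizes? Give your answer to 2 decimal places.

Major second: 1.365 × 1.125⁵ = 2.4598rem
At 1.435: 1.365 × 1.435⁵ = 8.3060rem
Difference: 8.3060 − 2.4598 = 5.8462rem

5.85rem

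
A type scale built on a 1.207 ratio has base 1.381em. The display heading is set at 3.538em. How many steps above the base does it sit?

1.207ⁿ = 3.538 / 1.381 = 2.5619
n = ln(2.5619) / ln(1.207) = 0.9408 / 0.1881 ≈ 5.00

5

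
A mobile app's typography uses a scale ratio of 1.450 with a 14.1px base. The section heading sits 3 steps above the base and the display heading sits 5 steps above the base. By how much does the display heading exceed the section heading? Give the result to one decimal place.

Step 3: 14.1 × 1.450³ = 42.986px
Step 5: 14.1 × 1.450⁵ = 90.377px
Difference: 90.377 − 42.986 = 47.391px

47.4px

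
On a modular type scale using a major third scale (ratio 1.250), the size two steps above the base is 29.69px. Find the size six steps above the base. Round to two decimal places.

29.69 × 1.250⁴ = 29.69 × 2.44141 ≈ 72.485

72.49px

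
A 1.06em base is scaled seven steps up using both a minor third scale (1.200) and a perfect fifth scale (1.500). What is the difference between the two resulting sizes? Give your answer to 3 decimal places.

Minor third: 1.06 × 1.200⁷ = 3.79817em
Perfect fifth: 1.06 × 1.500⁷ = 18.11109em
Difference: 18.11109 − 3.79817 = 14.31292em

14.313em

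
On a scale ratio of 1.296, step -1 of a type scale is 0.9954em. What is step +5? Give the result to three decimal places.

4.717em

The gap is 5 − (-1) = 6 steps, so the factor is 1.296^6.
0.9954 × 1.296⁶ = 0.9954 × 4.73838 ≈ 4.717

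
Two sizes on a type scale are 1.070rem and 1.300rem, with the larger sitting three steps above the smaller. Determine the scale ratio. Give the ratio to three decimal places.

1.067

r³ = 1.300 / 1.070, so r = (1.300/1.070)^(1/3).
r = 1.2150^(1/3) ≈ 1.0671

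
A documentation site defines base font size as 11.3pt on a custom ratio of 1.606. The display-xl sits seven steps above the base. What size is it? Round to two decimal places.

A modular type scale is a geometric sequence: sizeₙ = base × rⁿ.
11.3 × 1.606⁷ = 11.3 × 27.55617 ≈ 311.38

311.38pt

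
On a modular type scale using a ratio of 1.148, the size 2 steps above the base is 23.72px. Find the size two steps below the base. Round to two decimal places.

Moving from step +2 to step -2 is 4 steps down, so divide by r⁴.
23.72 ÷ 1.148⁴ = 23.72 ÷ 1.73687 ≈ 13.657

13.66px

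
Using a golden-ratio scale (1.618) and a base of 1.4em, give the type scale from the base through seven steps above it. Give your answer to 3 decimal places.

1.400em, 2.265em, 3.665em, 5.930em, 9.595em, 15.525em, 25.119em, 40.642em

Step 0: 1.4em
Step 1: 1.4 × 1.618 = 2.265
Step 2: 1.4 × 1.618² = 3.665
Step 3: 1.4 × 1.618³ = 5.930
Step 4: 1.4 × 1.618⁴ = 9.595
Step 5: 1.4 × 1.618⁵ = 15.525
Step 6: 1.4 × 1.618⁶ = 25.119
Step 7: 1.4 × 1.618⁷ = 40.642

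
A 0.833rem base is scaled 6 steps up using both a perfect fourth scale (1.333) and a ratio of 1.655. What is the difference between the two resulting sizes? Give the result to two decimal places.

Perfect fourth: 0.833 × 1.333⁶ = 4.6733rem
At 1.655: 0.833 × 1.655⁶ = 17.1172rem
Difference: 17.1172 − 4.6733 = 12.4439rem

12.44rem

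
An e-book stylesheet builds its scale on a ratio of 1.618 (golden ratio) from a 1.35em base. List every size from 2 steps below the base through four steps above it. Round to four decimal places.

Step -2: 1.35 ÷ 1.618² = 0.5157
Step -1: 1.35 ÷ 1.618 = 0.8344
Step 0: 1.35em
Step 1: 1.35 × 1.618 = 2.1843
Step 2: 1.35 × 1.618² = 3.5342
Step 3: 1.35 × 1.618³ = 5.7183
Step 4: 1.35 × 1.618⁴ = 9.2523

0.5157em, 0.8344em, 1.3500em, 2.1843em, 3.5342em, 5.7183em, 9.2523em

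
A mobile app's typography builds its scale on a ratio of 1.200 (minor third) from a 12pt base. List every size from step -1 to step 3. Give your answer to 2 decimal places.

Step -1: 12.0 ÷ 1.200 = 10.00
Step 0: 12pt
Step 1: 12.0 × 1.200 = 14.40
Step 2: 12.0 × 1.200² = 17.28
Step 3: 12.0 × 1.200³ = 20.74

10.00pt, 12.00pt, 14.40pt, 17.28pt, 20.74pt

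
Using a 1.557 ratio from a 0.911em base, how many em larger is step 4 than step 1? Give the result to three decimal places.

Step 1: 0.911 × 1.557 = 1.41843em
Step 4: 0.911 × 1.557⁴ = 5.35393em
Difference: 5.35393 − 1.41843 = 3.93550em

3.936em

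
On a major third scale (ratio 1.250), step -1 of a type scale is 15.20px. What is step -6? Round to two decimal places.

4.98px

The gap is -6 − (-1) = -5 steps, so the factor is 1.250^-5.
15.20 ÷ 1.250⁵ = 15.20 ÷ 3.05176 ≈ 4.981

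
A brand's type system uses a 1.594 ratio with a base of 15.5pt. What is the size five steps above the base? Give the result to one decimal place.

159.5pt

Every step multiplies by the scale ratio.
15.5 × 1.594⁵ = 15.5 × 10.29062 ≈ 159.50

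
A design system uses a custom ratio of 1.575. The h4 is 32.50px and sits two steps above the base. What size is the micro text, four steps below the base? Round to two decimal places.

Moving from step +2 to step -4 is 6 steps down, so divide by r⁶.
32.50 ÷ 1.575⁶ = 32.50 ÷ 15.26453 ≈ 2.129

2.13px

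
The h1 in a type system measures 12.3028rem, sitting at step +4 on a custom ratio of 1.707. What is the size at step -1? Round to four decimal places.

0.8489rem

12.3028 ÷ 1.707⁵ = 12.3028 ÷ 14.49331 ≈ 0.8489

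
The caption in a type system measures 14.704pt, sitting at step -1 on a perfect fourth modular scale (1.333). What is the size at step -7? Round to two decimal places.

The gap is -7 − (-1) = -6 steps, so the factor is 1.333^-6.
14.704 ÷ 1.333⁶ = 14.704 ÷ 5.61023 ≈ 2.621

2.62pt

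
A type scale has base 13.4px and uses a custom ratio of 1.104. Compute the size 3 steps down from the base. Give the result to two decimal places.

9.96px

13.4 ÷ 1.104³ = 13.4 ÷ 1.34557 ≈ 9.96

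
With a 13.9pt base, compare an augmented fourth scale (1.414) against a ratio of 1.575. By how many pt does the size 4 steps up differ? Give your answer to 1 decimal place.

Augmented fourth: 13.9 × 1.414⁴ = 55.566pt
At 1.575: 13.9 × 1.575⁴ = 85.534pt
Difference: 85.534 − 55.566 = 29.968pt

30.0pt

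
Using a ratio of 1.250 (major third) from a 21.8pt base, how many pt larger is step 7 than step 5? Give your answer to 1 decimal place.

37.4pt

Step 5: 21.8 × 1.250⁵ = 66.528pt
Step 7: 21.8 × 1.250⁷ = 103.951pt
Difference: 103.951 − 66.528 = 37.423pt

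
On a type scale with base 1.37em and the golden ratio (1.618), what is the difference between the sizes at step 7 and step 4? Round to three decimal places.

30.382em

Step 4: 1.37 × 1.618⁴ = 9.38933em
Step 7: 1.37 × 1.618⁷ = 39.77134em
Difference: 39.77134 − 9.38933 = 30.38201em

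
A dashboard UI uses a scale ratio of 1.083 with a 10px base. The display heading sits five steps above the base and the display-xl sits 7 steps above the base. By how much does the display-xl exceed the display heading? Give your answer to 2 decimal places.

Step 5: 10.0 × 1.083⁵ = 14.8985px
Step 7: 10.0 × 1.083⁷ = 17.4743px
Difference: 17.4743 − 14.8985 = 2.5758px

2.58px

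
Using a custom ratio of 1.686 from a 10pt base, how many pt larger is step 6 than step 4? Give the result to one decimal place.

148.9pt

Step 4: 10.0 × 1.686⁴ = 80.804pt
Step 6: 10.0 × 1.686⁶ = 229.692pt
Difference: 229.692 − 80.804 = 148.888pt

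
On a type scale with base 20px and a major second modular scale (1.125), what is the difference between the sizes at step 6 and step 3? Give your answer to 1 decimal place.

Step 3: 20.0 × 1.125³ = 28.477px
Step 6: 20.0 × 1.125⁶ = 40.546px
Difference: 40.546 − 28.477 = 12.069px

12.1px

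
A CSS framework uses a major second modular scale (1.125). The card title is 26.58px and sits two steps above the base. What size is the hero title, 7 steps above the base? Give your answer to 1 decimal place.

47.9px

Moving from step +2 to step +7 is 5 steps up, so multiply by r⁵.
26.58 × 1.125⁵ = 26.58 × 1.80203 ≈ 47.898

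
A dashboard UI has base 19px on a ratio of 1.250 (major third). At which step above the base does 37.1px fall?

3

1.250ⁿ = 37.1 / 19 = 1.9526
n = ln(1.9526) / ln(1.250) = 0.6692 / 0.2231 ≈ 3.00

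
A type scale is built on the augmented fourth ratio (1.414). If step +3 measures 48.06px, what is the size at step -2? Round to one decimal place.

8.5px

48.06 ÷ 1.414⁵ = 48.06 ÷ 5.65258 ≈ 8.502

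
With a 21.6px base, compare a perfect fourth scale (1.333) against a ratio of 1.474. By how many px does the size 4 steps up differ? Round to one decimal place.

Perfect fourth: 21.6 × 1.333⁴ = 68.198px
At 1.474: 21.6 × 1.474⁴ = 101.963px
Difference: 101.963 − 68.198 = 33.765px

33.8px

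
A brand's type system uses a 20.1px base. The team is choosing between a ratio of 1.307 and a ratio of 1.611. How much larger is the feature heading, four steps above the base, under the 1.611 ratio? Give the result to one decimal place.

76.7px

At 1.307: 20.1 × 1.307⁴ = 58.654px
At 1.611: 20.1 × 1.611⁴ = 135.387px
Difference: 135.387 − 58.654 = 76.733px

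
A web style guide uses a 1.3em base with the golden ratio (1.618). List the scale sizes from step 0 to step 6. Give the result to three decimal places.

Step 0: 1.3em
Step 1: 1.3 × 1.618 = 2.103
Step 2: 1.3 × 1.618² = 3.403
Step 3: 1.3 × 1.618³ = 5.507
Step 4: 1.3 × 1.618⁴ = 8.910
Step 5: 1.3 × 1.618⁵ = 14.416
Step 6: 1.3 × 1.618⁶ = 23.325

1.300em, 2.103em, 3.403em, 5.507em, 8.910em, 14.416em, 23.325em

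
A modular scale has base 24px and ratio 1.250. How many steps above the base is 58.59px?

4

1.250ⁿ = 58.59 / 24 = 2.4413
n = ln(2.4413) / ln(1.250) = 0.8925 / 0.2231 ≈ 4.00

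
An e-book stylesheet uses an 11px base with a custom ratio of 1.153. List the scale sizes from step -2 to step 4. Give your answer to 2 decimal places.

Step -2: 11.0 ÷ 1.153² = 8.27
Step -1: 11.0 ÷ 1.153 = 9.54
Step 0: 11px
Step 1: 11.0 × 1.153 = 12.68
Step 2: 11.0 × 1.153² = 14.62
Step 3: 11.0 × 1.153³ = 16.86
Step 4: 11.0 × 1.153⁴ = 19.44

8.27px, 9.54px, 11.00px, 12.68px, 14.62px, 16.86px, 19.44px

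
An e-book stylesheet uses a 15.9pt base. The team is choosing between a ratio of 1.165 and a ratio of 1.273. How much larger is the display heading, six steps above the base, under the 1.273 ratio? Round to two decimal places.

27.91pt

At 1.165: 15.9 × 1.165⁶ = 39.7514pt
At 1.273: 15.9 × 1.273⁶ = 67.6655pt
Difference: 67.6655 − 39.7514 = 27.9141pt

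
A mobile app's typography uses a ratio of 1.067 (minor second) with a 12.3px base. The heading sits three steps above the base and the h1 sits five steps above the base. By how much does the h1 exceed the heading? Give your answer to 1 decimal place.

Step 3: 12.3 × 1.067³ = 14.942px
Step 5: 12.3 × 1.067⁵ = 17.011px
Difference: 17.011 − 14.942 = 2.069px

2.1px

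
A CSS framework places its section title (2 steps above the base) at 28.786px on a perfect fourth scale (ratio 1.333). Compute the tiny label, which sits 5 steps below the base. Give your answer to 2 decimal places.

3.85px

28.786 ÷ 1.333⁷ = 28.786 ÷ 7.47844 ≈ 3.849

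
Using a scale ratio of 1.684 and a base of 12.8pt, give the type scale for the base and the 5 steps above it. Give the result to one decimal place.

12.8pt, 21.6pt, 36.3pt, 61.1pt, 102.9pt, 173.3pt

Step 0: 12.8pt
Step 1: 12.8 × 1.684 = 21.6
Step 2: 12.8 × 1.684² = 36.3
Step 3: 12.8 × 1.684³ = 61.1
Step 4: 12.8 × 1.684⁴ = 102.9
Step 5: 12.8 × 1.684⁵ = 173.3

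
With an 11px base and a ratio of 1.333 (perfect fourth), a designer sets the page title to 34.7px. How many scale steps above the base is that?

1.333ⁿ = 34.7 / 11 = 3.1545
n = ln(3.1545) / ln(1.333) = 1.1488 / 0.2874 ≈ 4.00

4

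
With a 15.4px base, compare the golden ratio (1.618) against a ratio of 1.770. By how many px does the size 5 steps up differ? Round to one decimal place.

Golden ratio: 15.4 × 1.618⁵ = 170.771px
At 1.770: 15.4 × 1.770⁵ = 267.539px
Difference: 267.539 − 170.771 = 96.768px

96.8px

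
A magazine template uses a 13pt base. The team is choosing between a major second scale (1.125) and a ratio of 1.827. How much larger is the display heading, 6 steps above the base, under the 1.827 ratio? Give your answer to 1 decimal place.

Major second: 13.0 × 1.125⁶ = 26.355pt
At 1.827: 13.0 × 1.827⁶ = 483.476pt
Difference: 483.476 − 26.355 = 457.121pt

457.1pt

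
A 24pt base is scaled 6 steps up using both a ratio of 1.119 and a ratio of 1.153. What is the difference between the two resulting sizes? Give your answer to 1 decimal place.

9.3pt

At 1.119: 24.0 × 1.119⁶ = 47.119pt
At 1.153: 24.0 × 1.153⁶ = 56.388pt
Difference: 56.388 − 47.119 = 9.269pt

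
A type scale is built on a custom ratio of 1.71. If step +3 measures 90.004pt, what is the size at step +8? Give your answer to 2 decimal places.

1315.96pt

90.004 × 1.71⁵ = 90.004 × 14.62112 ≈ 1315.959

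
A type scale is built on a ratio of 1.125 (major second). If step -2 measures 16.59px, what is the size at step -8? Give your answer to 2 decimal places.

The gap is -8 − (-2) = -6 steps, so the factor is 1.125^-6.
16.59 ÷ 1.125⁶ = 16.59 ÷ 2.02729 ≈ 8.183

8.18px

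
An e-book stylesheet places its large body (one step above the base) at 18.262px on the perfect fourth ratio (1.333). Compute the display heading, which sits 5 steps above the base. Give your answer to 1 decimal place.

Moving from step +1 to step +5 is 4 steps up, so multiply by r⁴.
18.262 × 1.333⁴ = 18.262 × 3.15733 ≈ 57.659

57.7px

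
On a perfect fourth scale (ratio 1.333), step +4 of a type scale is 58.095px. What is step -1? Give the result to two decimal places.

13.80px

58.095 ÷ 1.333⁵ = 58.095 ÷ 4.20873 ≈ 13.803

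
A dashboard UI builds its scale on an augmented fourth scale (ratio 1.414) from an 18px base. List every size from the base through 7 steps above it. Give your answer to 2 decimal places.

Step 0: 18px
Step 1: 18.0 × 1.414 = 25.45
Step 2: 18.0 × 1.414² = 35.99
Step 3: 18.0 × 1.414³ = 50.89
Step 4: 18.0 × 1.414⁴ = 71.96
Step 5: 18.0 × 1.414⁵ = 101.75
Step 6: 18.0 × 1.414⁶ = 143.87
Step 7: 18.0 × 1.414⁷ = 203.43

18.00px, 25.45px, 35.99px, 50.89px, 71.96px, 101.75px, 143.87px, 203.43px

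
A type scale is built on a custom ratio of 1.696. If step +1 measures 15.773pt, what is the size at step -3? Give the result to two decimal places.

1.91pt

Moving from step +1 to step -3 is 4 steps down, so divide by r⁴.
15.773 ÷ 1.696⁴ = 15.773 ÷ 8.27377 ≈ 1.906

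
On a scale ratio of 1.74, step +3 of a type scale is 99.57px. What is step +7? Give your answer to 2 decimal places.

99.57 × 1.74⁴ = 99.57 × 9.16636 ≈ 912.695

912.69px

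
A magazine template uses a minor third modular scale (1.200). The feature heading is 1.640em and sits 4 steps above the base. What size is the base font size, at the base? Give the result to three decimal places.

0.791em

Moving from step +4 to step +0 is 4 steps down, so divide by r⁴.
1.640 ÷ 1.200⁴ = 1.640 ÷ 2.07360 ≈ 0.791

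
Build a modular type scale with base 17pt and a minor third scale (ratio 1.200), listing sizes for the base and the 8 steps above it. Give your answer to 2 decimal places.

Step 0: 17pt
Step 1: 17.0 × 1.200 = 20.40
Step 2: 17.0 × 1.200² = 24.48
Step 3: 17.0 × 1.200³ = 29.38
Step 4: 17.0 × 1.200⁴ = 35.25
Step 5: 17.0 × 1.200⁵ = 42.30
Step 6: 17.0 × 1.200⁶ = 50.76
Step 7: 17.0 × 1.200⁷ = 60.91
Step 8: 17.0 × 1.200⁸ = 73.10

17.00pt, 20.40pt, 24.48pt, 29.38pt, 35.25pt, 42.30pt, 50.76pt, 60.91pt, 73.10pt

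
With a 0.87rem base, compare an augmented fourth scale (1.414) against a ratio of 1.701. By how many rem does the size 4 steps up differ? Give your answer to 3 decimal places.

3.806rem

Augmented fourth: 0.87 × 1.414⁴ = 3.47790rem
At 1.701: 0.87 × 1.701⁴ = 7.28344rem
Difference: 7.28344 − 3.47790 = 3.80554rem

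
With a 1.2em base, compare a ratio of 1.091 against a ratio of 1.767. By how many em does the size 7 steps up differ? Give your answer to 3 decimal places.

62.333em

At 1.091: 1.2 × 1.091⁷ = 2.20777em
At 1.767: 1.2 × 1.767⁷ = 64.54121em
Difference: 64.54121 − 2.20777 = 62.33344em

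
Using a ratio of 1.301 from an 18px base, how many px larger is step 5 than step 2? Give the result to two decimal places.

Step 2: 18.0 × 1.301² = 30.4668px
Step 5: 18.0 × 1.301⁵ = 67.0902px
Difference: 67.0902 − 30.4668 = 36.6234px

36.62px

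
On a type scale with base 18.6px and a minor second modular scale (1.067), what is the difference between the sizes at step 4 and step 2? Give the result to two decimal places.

2.93px

Step 2: 18.6 × 1.067² = 21.1759px
Step 4: 18.6 × 1.067⁴ = 24.1085px
Difference: 24.1085 − 21.1759 = 2.9326px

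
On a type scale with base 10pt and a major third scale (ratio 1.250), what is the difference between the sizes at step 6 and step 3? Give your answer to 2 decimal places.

Step 3: 10.0 × 1.250³ = 19.5312pt
Step 6: 10.0 × 1.250⁶ = 38.1470pt
Difference: 38.1470 − 19.5312 = 18.6158pt

18.62pt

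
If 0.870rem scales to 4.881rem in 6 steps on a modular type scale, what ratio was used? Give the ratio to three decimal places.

r⁶ = 4.881 / 0.870, so r = (4.881/0.870)^(1/6).
r = 5.6103^(1/6) ≈ 1.3330

1.333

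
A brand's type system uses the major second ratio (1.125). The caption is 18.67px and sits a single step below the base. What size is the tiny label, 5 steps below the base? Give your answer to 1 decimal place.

Moving from step -1 to step -5 is 4 steps down, so divide by r⁴.
18.67 ÷ 1.125⁴ = 18.67 ÷ 1.60181 ≈ 11.656

11.7px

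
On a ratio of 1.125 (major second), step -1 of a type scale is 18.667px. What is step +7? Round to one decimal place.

47.9px

Moving from step -1 to step +7 is 8 steps up, so multiply by r⁸.
18.667 × 1.125⁸ = 18.667 × 2.56578 ≈ 47.895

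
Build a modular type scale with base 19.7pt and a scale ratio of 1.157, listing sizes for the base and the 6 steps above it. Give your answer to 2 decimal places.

19.70pt, 22.79pt, 26.37pt, 30.51pt, 35.30pt, 40.84pt, 47.26pt

Step 0: 19.7pt
Step 1: 19.7 × 1.157 = 22.79
Step 2: 19.7 × 1.157² = 26.37
Step 3: 19.7 × 1.157³ = 30.51
Step 4: 19.7 × 1.157⁴ = 35.30
Step 5: 19.7 × 1.157⁵ = 40.84
Step 6: 19.7 × 1.157⁶ = 47.26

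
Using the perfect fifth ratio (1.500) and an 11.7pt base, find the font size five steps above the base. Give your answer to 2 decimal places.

88.85pt

Every step multiplies by the scale ratio.
11.7 × 1.500⁵ = 11.7 × 7.59375 ≈ 88.85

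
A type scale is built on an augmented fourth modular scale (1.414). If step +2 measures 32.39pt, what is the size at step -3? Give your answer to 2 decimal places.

Moving from step +2 to step -3 is 5 steps down, so divide by r⁵.
32.39 ÷ 1.414⁵ = 32.39 ÷ 5.65258 ≈ 5.730

5.73pt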